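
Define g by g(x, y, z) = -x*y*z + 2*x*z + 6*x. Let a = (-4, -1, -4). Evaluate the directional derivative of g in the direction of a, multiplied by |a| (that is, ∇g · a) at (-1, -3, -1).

∂g/∂x = -y*z + 2*z + 6
∂g/∂y = -x*z
∂g/∂z = -x*y + 2*x
∇g at (-1, -3, -1) = (1, -1, -5)
∇g · a = (1)(-4) + (-1)(-1) + (-5)(-4) = 17

17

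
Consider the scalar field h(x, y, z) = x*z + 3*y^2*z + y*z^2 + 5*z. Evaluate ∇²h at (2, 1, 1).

∂²h/∂x² = 0
∂²h/∂y² = 6*z
∂²h/∂z² = 2*y
∇²h = 2*y + 6*z
At (2, 1, 1): 8.

8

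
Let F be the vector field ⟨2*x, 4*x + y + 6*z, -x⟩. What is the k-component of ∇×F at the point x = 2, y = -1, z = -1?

4

(∇×F)_3 = ∂F₂/∂x − ∂F₁/∂y
= 4 − (0)
= 4
At (2, -1, -1): 4.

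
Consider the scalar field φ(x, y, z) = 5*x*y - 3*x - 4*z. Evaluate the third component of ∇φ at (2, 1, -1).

-4

(∇φ)_3 = ∂φ/∂z = -4
At (2, 1, -1): -4.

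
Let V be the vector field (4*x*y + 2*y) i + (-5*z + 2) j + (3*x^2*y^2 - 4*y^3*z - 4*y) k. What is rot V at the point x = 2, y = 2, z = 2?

(∇×V)₁ = ∂V₃/∂y − ∂V₂/∂z = 6*x^2*y - 12*y^2*z + 1
(∇×V)₂ = ∂V₁/∂z − ∂V₃/∂x = -6*x*y^2
(∇×V)₃ = ∂V₂/∂x − ∂V₁/∂y = -4*x - 2
∇×V = (6*x^2*y - 12*y^2*z + 1, -6*x*y^2, -4*x - 2)
At (2, 2, 2): (-47, -48, -10).

(-47, -48, -10)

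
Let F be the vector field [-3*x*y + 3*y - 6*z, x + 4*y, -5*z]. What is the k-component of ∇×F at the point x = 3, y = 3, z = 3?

7

(∇×F)_3 = ∂F₂/∂x − ∂F₁/∂y
= 1 − (-3*x + 3)
= 3*x - 2
At (3, 3, 3): 7.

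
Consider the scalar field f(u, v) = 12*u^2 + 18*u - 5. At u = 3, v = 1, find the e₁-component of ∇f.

(∇f)_1 = ∂f/∂u = 24*u + 18
At (3, 1): 90.

90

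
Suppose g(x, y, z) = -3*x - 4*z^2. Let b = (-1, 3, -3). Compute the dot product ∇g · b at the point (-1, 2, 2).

51

∂g/∂x = -3
∂g/∂y = 0
∂g/∂z = -8*z
∇g at (-1, 2, 2) = (-3, 0, -16)
∇g · b = (-3)(-1) + (0)(3) + (-16)(-3) = 51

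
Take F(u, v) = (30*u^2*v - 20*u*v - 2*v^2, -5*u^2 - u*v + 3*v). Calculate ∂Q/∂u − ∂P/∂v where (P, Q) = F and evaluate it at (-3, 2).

-294

∂F₂/∂u = -10*u - v
∂F₁/∂v = 30*u^2 - 20*u - 4*v
Scalar curl = -30*u^2 + 10*u + 3*v
At (-3, 2): -294.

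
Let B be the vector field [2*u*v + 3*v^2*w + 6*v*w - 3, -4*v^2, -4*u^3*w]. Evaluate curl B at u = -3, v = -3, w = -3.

(0, -315, -30)

(∇×B)₁ = ∂B₃/∂v − ∂B₂/∂w = 0
(∇×B)₂ = ∂B₁/∂w − ∂B₃/∂u = 12*u^2*w + 3*v^2 + 6*v
(∇×B)₃ = ∂B₂/∂u − ∂B₁/∂v = -2*u - 6*v*w - 6*w
∇×B = (0, 12*u^2*w + 3*v^2 + 6*v, -2*u - 6*v*w - 6*w)
At (-3, -3, -3): (0, -315, -30).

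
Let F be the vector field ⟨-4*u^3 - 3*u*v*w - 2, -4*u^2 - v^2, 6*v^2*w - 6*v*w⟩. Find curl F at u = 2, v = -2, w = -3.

(90, 12, -34)

(∇×F)₁ = ∂F₃/∂v − ∂F₂/∂w = 12*v*w - 6*w
(∇×F)₂ = ∂F₁/∂w − ∂F₃/∂u = -3*u*v
(∇×F)₃ = ∂F₂/∂u − ∂F₁/∂v = 3*u*w - 8*u
∇×F = (12*v*w - 6*w, -3*u*v, 3*u*w - 8*u)
At (2, -2, -3): (90, 12, -34).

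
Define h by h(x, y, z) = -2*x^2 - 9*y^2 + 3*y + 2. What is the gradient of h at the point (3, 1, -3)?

∂h/∂x = -4*x
∂h/∂y = -18*y + 3
∂h/∂z = 0
∇h = (-4*x, -18*y + 3, 0)
At (3, 1, -3): (-12, -15, 0).

(-12, -15, 0)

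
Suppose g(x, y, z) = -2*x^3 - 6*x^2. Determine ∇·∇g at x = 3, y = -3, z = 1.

-48

∂²g/∂x² = -12*(x + 1)
∂²g/∂y² = 0
∂²g/∂z² = 0
∇²g = -12*x - 12
At (3, -3, 1): -48.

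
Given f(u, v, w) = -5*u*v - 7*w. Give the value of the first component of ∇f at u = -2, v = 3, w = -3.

-15

(∇f)_1 = ∂f/∂u = -5*v
At (-2, 3, -3): -15.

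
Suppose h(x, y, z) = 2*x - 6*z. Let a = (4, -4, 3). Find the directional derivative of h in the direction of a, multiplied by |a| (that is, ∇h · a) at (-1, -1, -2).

∂h/∂x = 2
∂h/∂y = 0
∂h/∂z = -6
∇h at (-1, -1, -2) = (2, 0, -6)
∇h · a = (2)(4) + (0)(-4) + (-6)(3) = -10

-10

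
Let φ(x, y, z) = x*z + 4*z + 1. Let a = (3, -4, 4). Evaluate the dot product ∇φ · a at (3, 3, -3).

∂φ/∂x = z
∂φ/∂y = 0
∂φ/∂z = x + 4
∇φ at (3, 3, -3) = (-3, 0, 7)
∇φ · a = (-3)(3) + (0)(-4) + (7)(4) = 19

19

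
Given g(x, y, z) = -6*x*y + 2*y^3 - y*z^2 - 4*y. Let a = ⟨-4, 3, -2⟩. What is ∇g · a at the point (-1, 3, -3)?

∂g/∂x = -6*y
∂g/∂y = -6*x + 6*y^2 - z^2 - 4
∂g/∂z = -2*y*z
∇g at (-1, 3, -3) = (-18, 47, 18)
∇g · a = (-18)(-4) + (47)(3) + (18)(-2) = 177

177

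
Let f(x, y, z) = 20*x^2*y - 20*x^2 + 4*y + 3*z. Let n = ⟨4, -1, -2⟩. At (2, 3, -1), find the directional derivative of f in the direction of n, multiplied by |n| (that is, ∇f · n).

∂f/∂x = 40*x*y - 40*x
∂f/∂y = 20*x^2 + 4
∂f/∂z = 3
∇f at (2, 3, -1) = (160, 84, 3)
∇f · n = (160)(4) + (84)(-1) + (3)(-2) = 550

550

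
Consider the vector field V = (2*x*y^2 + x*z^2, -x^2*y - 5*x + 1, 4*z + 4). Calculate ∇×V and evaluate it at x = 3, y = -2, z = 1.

(∇×V)₁ = ∂V₃/∂y − ∂V₂/∂z = 0
(∇×V)₂ = ∂V₁/∂z − ∂V₃/∂x = 2*x*z
(∇×V)₃ = ∂V₂/∂x − ∂V₁/∂y = -6*x*y - 5
∇×V = (0, 2*x*z, -6*x*y - 5)
At (3, -2, 1): (0, 6, 31).

(0, 6, 31)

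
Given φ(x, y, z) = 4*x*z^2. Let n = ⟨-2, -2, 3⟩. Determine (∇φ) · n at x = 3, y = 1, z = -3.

-288

∂φ/∂x = 4*z^2
∂φ/∂y = 0
∂φ/∂z = 8*x*z
∇φ at (3, 1, -3) = (36, 0, -72)
∇φ · n = (36)(-2) + (0)(-2) + (-72)(3) = -288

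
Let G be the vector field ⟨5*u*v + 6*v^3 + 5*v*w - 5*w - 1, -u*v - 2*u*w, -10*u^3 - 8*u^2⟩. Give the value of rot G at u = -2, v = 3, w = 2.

(-4, 98, -169)

(∇×G)₁ = ∂G₃/∂v − ∂G₂/∂w = 2*u
(∇×G)₂ = ∂G₁/∂w − ∂G₃/∂u = 30*u^2 + 16*u + 5*v - 5
(∇×G)₃ = ∂G₂/∂u − ∂G₁/∂v = -5*u - 18*v^2 - v - 7*w
∇×G = (2*u, 30*u^2 + 16*u + 5*v - 5, -5*u - 18*v^2 - v - 7*w)
At (-2, 3, 2): (-4, 98, -169).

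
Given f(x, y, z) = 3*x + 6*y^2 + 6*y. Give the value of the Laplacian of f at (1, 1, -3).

∂²f/∂x² = 0
∂²f/∂y² = 12
∂²f/∂z² = 0
∇²f = 12
At (1, 1, -3): 12.

12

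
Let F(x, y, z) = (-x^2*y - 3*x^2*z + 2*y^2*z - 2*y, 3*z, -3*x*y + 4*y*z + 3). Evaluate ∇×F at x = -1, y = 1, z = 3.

(12, 2, -9)

(∇×F)₁ = ∂F₃/∂y − ∂F₂/∂z = -3*x + 4*z - 3
(∇×F)₂ = ∂F₁/∂z − ∂F₃/∂x = -3*x^2 + 2*y^2 + 3*y
(∇×F)₃ = ∂F₂/∂x − ∂F₁/∂y = x^2 - 4*y*z + 2
∇×F = (-3*x + 4*z - 3, -3*x^2 + 2*y^2 + 3*y, x^2 - 4*y*z + 2)
At (-1, 1, 3): (12, 2, -9).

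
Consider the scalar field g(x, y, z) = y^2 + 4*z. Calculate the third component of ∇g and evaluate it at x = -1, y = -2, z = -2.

(∇g)_3 = ∂g/∂z = 4
At (-1, -2, -2): 4.

4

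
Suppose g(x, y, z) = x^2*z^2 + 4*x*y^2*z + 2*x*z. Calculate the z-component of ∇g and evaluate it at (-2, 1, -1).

(∇g)_3 = ∂g/∂z = 2*x^2*z + 4*x*y^2 + 2*x
At (-2, 1, -1): -20.

-20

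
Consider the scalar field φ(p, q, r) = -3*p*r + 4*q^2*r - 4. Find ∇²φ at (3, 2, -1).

∂²φ/∂p² = 0
∂²φ/∂q² = 8*r
∂²φ/∂r² = 0
∇²φ = 8*r
At (3, 2, -1): -8.

-8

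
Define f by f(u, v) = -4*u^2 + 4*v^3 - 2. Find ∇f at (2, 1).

∂f/∂u = -8*u
∂f/∂v = 12*v^2
∇f = (-8*u, 12*v^2)
At (2, 1): (-16, 12).

(-16, 12)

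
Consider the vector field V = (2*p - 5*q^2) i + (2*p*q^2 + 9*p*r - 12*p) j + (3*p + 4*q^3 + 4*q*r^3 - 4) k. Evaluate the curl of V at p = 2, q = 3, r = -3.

(-18, -3, 9)

(∇×V)₁ = ∂V₃/∂q − ∂V₂/∂r = -9*p + 12*q^2 + 4*r^3
(∇×V)₂ = ∂V₁/∂r − ∂V₃/∂p = -3
(∇×V)₃ = ∂V₂/∂p − ∂V₁/∂q = 2*q^2 + 10*q + 9*r - 12
∇×V = (-9*p + 12*q^2 + 4*r^3, -3, 2*q^2 + 10*q + 9*r - 12)
At (2, 3, -3): (-18, -3, 9).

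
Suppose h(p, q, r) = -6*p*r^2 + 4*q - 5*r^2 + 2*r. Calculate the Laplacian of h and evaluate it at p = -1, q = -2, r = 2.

∂²h/∂p² = 0
∂²h/∂q² = 0
∂²h/∂r² = -2*(6*p + 5)
∇²h = -12*p - 10
At (-1, -2, 2): 2.

2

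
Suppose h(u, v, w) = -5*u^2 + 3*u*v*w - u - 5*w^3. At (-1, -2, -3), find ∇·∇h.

80

∂²h/∂u² = -10
∂²h/∂v² = 0
∂²h/∂w² = -30*w
∇²h = -30*w - 10
At (-1, -2, -3): 80.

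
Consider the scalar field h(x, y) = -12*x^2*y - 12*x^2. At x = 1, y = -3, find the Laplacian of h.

∂²h/∂x² = -24*(y + 1)
∂²h/∂y² = 0
∇²h = -24*y - 24
At (1, -3): 48.

48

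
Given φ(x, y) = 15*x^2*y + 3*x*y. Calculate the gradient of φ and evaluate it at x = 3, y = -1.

(-93, 144)

∂φ/∂x = 30*x*y + 3*y
∂φ/∂y = 15*x^2 + 3*x
∇φ = (30*x*y + 3*y, 15*x^2 + 3*x)
At (3, -1): (-93, 144).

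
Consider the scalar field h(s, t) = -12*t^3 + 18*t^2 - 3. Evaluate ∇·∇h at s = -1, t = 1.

∂²h/∂s² = 0
∂²h/∂t² = 36*(-2*t + 1)
∇²h = -72*t + 36
At (-1, 1): -36.

-36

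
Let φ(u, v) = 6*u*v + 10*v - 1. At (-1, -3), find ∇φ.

∂φ/∂u = 6*v
∂φ/∂v = 6*u + 10
∇φ = (6*v, 6*u + 10)
At (-1, -3): (-18, 4).

(-18, 4)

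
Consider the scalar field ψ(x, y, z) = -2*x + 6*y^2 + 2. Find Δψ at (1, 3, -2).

12

∂²ψ/∂x² = 0
∂²ψ/∂y² = 12
∂²ψ/∂z² = 0
∇²ψ = 12
At (1, 3, -2): 12.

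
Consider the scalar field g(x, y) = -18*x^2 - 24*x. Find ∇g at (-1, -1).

(12, 0)

∂g/∂x = -36*x - 24
∂g/∂y = 0
∇g = (-36*x - 24, 0)
At (-1, -1): (12, 0).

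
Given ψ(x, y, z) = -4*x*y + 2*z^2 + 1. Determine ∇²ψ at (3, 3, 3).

∂²ψ/∂x² = 0
∂²ψ/∂y² = 0
∂²ψ/∂z² = 4
∇²ψ = 4
At (3, 3, 3): 4.

4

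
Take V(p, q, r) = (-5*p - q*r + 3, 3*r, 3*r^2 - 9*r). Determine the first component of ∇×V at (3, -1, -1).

(∇×V)_1 = ∂V₃/∂q − ∂V₂/∂r
= 0 − (3)
= -3
At (3, -1, -1): -3.

-3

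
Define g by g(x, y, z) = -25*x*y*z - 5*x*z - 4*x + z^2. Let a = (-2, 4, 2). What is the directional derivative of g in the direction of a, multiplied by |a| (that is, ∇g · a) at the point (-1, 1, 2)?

∂g/∂x = -25*y*z - 5*z - 4
∂g/∂y = -25*x*z
∂g/∂z = -25*x*y - 5*x + 2*z
∇g at (-1, 1, 2) = (-64, 50, 34)
∇g · a = (-64)(-2) + (50)(4) + (34)(2) = 396

396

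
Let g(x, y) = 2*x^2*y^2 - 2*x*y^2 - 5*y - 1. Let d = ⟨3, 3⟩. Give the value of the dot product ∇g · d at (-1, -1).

-57

∂g/∂x = 4*x*y^2 - 2*y^2
∂g/∂y = 4*x^2*y - 4*x*y - 5
∇g at (-1, -1) = (-6, -13)
∇g · d = (-6)(3) + (-13)(3) = -57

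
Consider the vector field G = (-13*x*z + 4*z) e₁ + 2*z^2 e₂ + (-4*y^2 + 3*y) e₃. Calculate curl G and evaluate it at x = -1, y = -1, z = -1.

(15, 17, 0)

(∇×G)₁ = ∂G₃/∂y − ∂G₂/∂z = -8*y - 4*z + 3
(∇×G)₂ = ∂G₁/∂z − ∂G₃/∂x = -13*x + 4
(∇×G)₃ = ∂G₂/∂x − ∂G₁/∂y = 0
∇×G = (-8*y - 4*z + 3, -13*x + 4, 0)
At (-1, -1, -1): (15, 17, 0).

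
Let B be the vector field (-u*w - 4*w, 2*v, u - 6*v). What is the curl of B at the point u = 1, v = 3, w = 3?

(∇×B)₁ = ∂B₃/∂v − ∂B₂/∂w = -6
(∇×B)₂ = ∂B₁/∂w − ∂B₃/∂u = -u - 5
(∇×B)₃ = ∂B₂/∂u − ∂B₁/∂v = 0
∇×B = (-6, -u - 5, 0)
At (1, 3, 3): (-6, -6, 0).

(-6, -6, 0)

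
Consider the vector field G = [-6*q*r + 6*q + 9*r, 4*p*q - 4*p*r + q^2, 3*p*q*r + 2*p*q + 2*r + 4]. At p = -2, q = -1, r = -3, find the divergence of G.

-2

∂G₁/∂p = 0
∂G₂/∂q = 4*p + 2*q
∂G₃/∂r = 3*p*q + 2
∇·G = 3*p*q + 4*p + 2*q + 2
At (-2, -1, -3): -2.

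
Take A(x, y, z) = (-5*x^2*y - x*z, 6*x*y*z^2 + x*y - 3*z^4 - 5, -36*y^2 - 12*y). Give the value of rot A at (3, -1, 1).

(108, -3, 38)

(∇×A)₁ = ∂A₃/∂y − ∂A₂/∂z = -12*x*y*z - 72*y + 12*z^3 - 12
(∇×A)₂ = ∂A₁/∂z − ∂A₃/∂x = -x
(∇×A)₃ = ∂A₂/∂x − ∂A₁/∂y = 5*x^2 + 6*y*z^2 + y
∇×A = (-12*x*y*z - 72*y + 12*z^3 - 12, -x, 5*x^2 + 6*y*z^2 + y)
At (3, -1, 1): (108, -3, 38).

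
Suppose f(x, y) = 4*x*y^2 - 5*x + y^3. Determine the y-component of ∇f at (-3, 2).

(∇f)_2 = ∂f/∂y = 8*x*y + 3*y^2
At (-3, 2): -36.

-36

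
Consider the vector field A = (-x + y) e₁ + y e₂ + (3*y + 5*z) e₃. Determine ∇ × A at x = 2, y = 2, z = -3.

(∇×A)₁ = ∂A₃/∂y − ∂A₂/∂z = 3
(∇×A)₂ = ∂A₁/∂z − ∂A₃/∂x = 0
(∇×A)₃ = ∂A₂/∂x − ∂A₁/∂y = -1
∇×A = (3, 0, -1)
At (2, 2, -3): (3, 0, -1).

(3, 0, -1)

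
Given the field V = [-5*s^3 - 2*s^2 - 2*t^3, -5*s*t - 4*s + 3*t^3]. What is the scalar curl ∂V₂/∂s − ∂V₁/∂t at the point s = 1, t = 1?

∂V₂/∂s = -5*t - 4
∂V₁/∂t = -6*t^2
Scalar curl = 6*t^2 - 5*t - 4
At (1, 1): -3.

-3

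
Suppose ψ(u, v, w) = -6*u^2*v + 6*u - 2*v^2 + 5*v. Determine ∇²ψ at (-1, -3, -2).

32

∂²ψ/∂u² = -12*v
∂²ψ/∂v² = -4
∂²ψ/∂w² = 0
∇²ψ = -12*v - 4
At (-1, -3, -2): 32.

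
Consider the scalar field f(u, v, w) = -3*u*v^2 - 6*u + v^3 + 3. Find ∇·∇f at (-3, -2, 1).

∂²f/∂u² = 0
∂²f/∂v² = 6*(-u + v)
∂²f/∂w² = 0
∇²f = -6*u + 6*v
At (-3, -2, 1): 6.

6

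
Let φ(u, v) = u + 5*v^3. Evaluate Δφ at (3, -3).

-90

∂²φ/∂u² = 0
∂²φ/∂v² = 30*v
∇²φ = 30*v
At (3, -3): -90.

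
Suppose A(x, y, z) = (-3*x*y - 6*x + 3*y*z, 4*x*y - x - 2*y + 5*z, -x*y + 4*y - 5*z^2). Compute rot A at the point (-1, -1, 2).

(∇×A)₁ = ∂A₃/∂y − ∂A₂/∂z = -x - 1
(∇×A)₂ = ∂A₁/∂z − ∂A₃/∂x = 4*y
(∇×A)₃ = ∂A₂/∂x − ∂A₁/∂y = 3*x + 4*y - 3*z - 1
∇×A = (-x - 1, 4*y, 3*x + 4*y - 3*z - 1)
At (-1, -1, 2): (0, -4, -14).

(0, -4, -14)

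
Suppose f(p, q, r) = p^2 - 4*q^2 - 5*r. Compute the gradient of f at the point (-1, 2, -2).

(-2, -16, -5)

∂f/∂p = 2*p
∂f/∂q = -8*q
∂f/∂r = -5
∇f = (2*p, -8*q, -5)
At (-1, 2, -2): (-2, -16, -5).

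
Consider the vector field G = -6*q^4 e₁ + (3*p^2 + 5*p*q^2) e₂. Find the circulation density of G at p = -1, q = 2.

206

∂G₂/∂p = 6*p + 5*q^2
∂G₁/∂q = -24*q^3
Scalar curl = 6*p + 24*q^3 + 5*q^2
At (-1, 2): 206.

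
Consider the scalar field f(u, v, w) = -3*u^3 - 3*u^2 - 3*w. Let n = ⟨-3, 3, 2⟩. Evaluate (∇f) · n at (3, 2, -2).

291

∂f/∂u = -9*u^2 - 6*u
∂f/∂v = 0
∂f/∂w = -3
∇f at (3, 2, -2) = (-99, 0, -3)
∇f · n = (-99)(-3) + (0)(3) + (-3)(2) = 291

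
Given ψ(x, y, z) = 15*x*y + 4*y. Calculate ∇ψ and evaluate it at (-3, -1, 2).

∂ψ/∂x = 15*y
∂ψ/∂y = 15*x + 4
∂ψ/∂z = 0
∇ψ = (15*y, 15*x + 4, 0)
At (-3, -1, 2): (-15, -41, 0).

(-15, -41, 0)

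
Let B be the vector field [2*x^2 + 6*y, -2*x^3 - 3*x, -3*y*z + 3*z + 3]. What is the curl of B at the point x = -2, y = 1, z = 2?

(-6, 0, -33)

(∇×B)₁ = ∂B₃/∂y − ∂B₂/∂z = -3*z
(∇×B)₂ = ∂B₁/∂z − ∂B₃/∂x = 0
(∇×B)₃ = ∂B₂/∂x − ∂B₁/∂y = -6*x^2 - 9
∇×B = (-3*z, 0, -6*x^2 - 9)
At (-2, 1, 2): (-6, 0, -33).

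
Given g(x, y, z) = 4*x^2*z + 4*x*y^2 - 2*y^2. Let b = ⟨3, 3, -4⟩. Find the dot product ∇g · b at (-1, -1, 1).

∂g/∂x = 8*x*z + 4*y^2
∂g/∂y = 8*x*y - 4*y
∂g/∂z = 4*x^2
∇g at (-1, -1, 1) = (-4, 12, 4)
∇g · b = (-4)(3) + (12)(3) + (4)(-4) = 8

8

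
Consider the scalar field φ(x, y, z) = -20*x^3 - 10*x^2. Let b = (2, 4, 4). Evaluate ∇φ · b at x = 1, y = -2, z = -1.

∂φ/∂x = -60*x^2 - 20*x
∂φ/∂y = 0
∂φ/∂z = 0
∇φ at (1, -2, -1) = (-80, 0, 0)
∇φ · b = (-80)(2) + (0)(4) + (0)(4) = -160

-160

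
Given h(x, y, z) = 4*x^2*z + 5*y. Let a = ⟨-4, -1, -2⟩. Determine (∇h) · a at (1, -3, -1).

∂h/∂x = 8*x*z
∂h/∂y = 5
∂h/∂z = 4*x^2
∇h at (1, -3, -1) = (-8, 5, 4)
∇h · a = (-8)(-4) + (5)(-1) + (4)(-2) = 19

19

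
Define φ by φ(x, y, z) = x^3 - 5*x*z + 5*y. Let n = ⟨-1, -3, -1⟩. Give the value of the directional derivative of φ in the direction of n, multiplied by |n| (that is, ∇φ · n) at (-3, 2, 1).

∂φ/∂x = 3*x^2 - 5*z
∂φ/∂y = 5
∂φ/∂z = -5*x
∇φ at (-3, 2, 1) = (22, 5, 15)
∇φ · n = (22)(-1) + (5)(-3) + (15)(-1) = -52

-52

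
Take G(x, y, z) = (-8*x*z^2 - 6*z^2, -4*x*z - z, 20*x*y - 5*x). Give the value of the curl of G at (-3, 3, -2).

(∇×G)₁ = ∂G₃/∂y − ∂G₂/∂z = 24*x + 1
(∇×G)₂ = ∂G₁/∂z − ∂G₃/∂x = -16*x*z - 20*y - 12*z + 5
(∇×G)₃ = ∂G₂/∂x − ∂G₁/∂y = -4*z
∇×G = (24*x + 1, -16*x*z - 20*y - 12*z + 5, -4*z)
At (-3, 3, -2): (-71, -127, 8).

(-71, -127, 8)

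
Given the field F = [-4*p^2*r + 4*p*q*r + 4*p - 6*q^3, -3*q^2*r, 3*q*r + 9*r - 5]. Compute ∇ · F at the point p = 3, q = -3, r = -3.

∂F₁/∂p = -8*p*r + 4*q*r + 4
∂F₂/∂q = -6*q*r
∂F₃/∂r = 3*q + 9
∇·F = -8*p*r - 2*q*r + 3*q + 13
At (3, -3, -3): 58.

58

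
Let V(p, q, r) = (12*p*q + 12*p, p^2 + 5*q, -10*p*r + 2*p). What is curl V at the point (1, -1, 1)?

(∇×V)₁ = ∂V₃/∂q − ∂V₂/∂r = 0
(∇×V)₂ = ∂V₁/∂r − ∂V₃/∂p = 10*r - 2
(∇×V)₃ = ∂V₂/∂p − ∂V₁/∂q = -10*p
∇×V = (0, 10*r - 2, -10*p)
At (1, -1, 1): (0, 8, -10).

(0, 8, -10)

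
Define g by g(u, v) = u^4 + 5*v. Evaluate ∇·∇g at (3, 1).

108

∂²g/∂u² = 12*u^2
∂²g/∂v² = 0
∇²g = 12*u^2
At (3, 1): 108.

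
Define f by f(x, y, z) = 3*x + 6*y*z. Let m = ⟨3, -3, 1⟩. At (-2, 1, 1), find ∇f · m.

-3

∂f/∂x = 3
∂f/∂y = 6*z
∂f/∂z = 6*y
∇f at (-2, 1, 1) = (3, 6, 6)
∇f · m = (3)(3) + (6)(-3) + (6)(1) = -3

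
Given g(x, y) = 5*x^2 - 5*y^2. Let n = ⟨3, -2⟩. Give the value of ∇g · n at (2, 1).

∂g/∂x = 10*x
∂g/∂y = -10*y
∇g at (2, 1) = (20, -10)
∇g · n = (20)(3) + (-10)(-2) = 80

80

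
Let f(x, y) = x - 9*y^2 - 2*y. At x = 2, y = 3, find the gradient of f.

(1, -56)

∂f/∂x = 1
∂f/∂y = -18*y - 2
∇f = (1, -18*y - 2)
At (2, 3): (1, -56).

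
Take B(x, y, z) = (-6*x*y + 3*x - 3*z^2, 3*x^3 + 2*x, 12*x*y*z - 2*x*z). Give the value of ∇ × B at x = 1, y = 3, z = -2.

(-24, 80, 17)

(∇×B)₁ = ∂B₃/∂y − ∂B₂/∂z = 12*x*z
(∇×B)₂ = ∂B₁/∂z − ∂B₃/∂x = -12*y*z - 4*z
(∇×B)₃ = ∂B₂/∂x − ∂B₁/∂y = 9*x^2 + 6*x + 2
∇×B = (12*x*z, -12*y*z - 4*z, 9*x^2 + 6*x + 2)
At (1, 3, -2): (-24, 80, 17).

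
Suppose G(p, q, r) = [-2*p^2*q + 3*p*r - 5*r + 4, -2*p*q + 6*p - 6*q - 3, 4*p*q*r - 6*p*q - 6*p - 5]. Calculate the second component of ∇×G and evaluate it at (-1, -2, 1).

(∇×G)_2 = ∂G₁/∂r − ∂G₃/∂p
= 3*p - 5 − (4*q*r - 6*q - 6)
= 3*p - 4*q*r + 6*q + 1
At (-1, -2, 1): -6.

-6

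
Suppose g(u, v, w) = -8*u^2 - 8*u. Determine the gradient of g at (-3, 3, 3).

(40, 0, 0)

∂g/∂u = -16*u - 8
∂g/∂v = 0
∂g/∂w = 0
∇g = (-16*u - 8, 0, 0)
At (-3, 3, 3): (40, 0, 0).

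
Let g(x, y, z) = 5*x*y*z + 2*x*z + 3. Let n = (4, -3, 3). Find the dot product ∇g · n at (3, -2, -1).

∂g/∂x = 5*y*z + 2*z
∂g/∂y = 5*x*z
∂g/∂z = 5*x*y + 2*x
∇g at (3, -2, -1) = (8, -15, -24)
∇g · n = (8)(4) + (-15)(-3) + (-24)(3) = 5

5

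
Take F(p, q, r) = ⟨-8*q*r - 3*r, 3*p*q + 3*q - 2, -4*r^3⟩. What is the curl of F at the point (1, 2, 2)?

(0, -19, 22)

(∇×F)₁ = ∂F₃/∂q − ∂F₂/∂r = 0
(∇×F)₂ = ∂F₁/∂r − ∂F₃/∂p = -8*q - 3
(∇×F)₃ = ∂F₂/∂p − ∂F₁/∂q = 3*q + 8*r
∇×F = (0, -8*q - 3, 3*q + 8*r)
At (1, 2, 2): (0, -19, 22).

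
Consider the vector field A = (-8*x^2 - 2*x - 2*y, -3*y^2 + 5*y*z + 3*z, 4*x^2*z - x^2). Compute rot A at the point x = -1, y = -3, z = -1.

(12, -10, 2)

(∇×A)₁ = ∂A₃/∂y − ∂A₂/∂z = -5*y - 3
(∇×A)₂ = ∂A₁/∂z − ∂A₃/∂x = -8*x*z + 2*x
(∇×A)₃ = ∂A₂/∂x − ∂A₁/∂y = 2
∇×A = (-5*y - 3, -8*x*z + 2*x, 2)
At (-1, -3, -1): (12, -10, 2).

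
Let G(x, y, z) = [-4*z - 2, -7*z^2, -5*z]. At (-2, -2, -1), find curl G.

(∇×G)₁ = ∂G₃/∂y − ∂G₂/∂z = 14*z
(∇×G)₂ = ∂G₁/∂z − ∂G₃/∂x = -4
(∇×G)₃ = ∂G₂/∂x − ∂G₁/∂y = 0
∇×G = (14*z, -4, 0)
At (-2, -2, -1): (-14, -4, 0).

(-14, -4, 0)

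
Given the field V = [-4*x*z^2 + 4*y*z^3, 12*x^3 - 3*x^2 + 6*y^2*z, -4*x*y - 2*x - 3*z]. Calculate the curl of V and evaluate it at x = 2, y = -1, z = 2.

(∇×V)₁ = ∂V₃/∂y − ∂V₂/∂z = -4*x - 6*y^2
(∇×V)₂ = ∂V₁/∂z − ∂V₃/∂x = -8*x*z + 12*y*z^2 + 4*y + 2
(∇×V)₃ = ∂V₂/∂x − ∂V₁/∂y = 36*x^2 - 6*x - 4*z^3
∇×V = (-4*x - 6*y^2, -8*x*z + 12*y*z^2 + 4*y + 2, 36*x^2 - 6*x - 4*z^3)
At (2, -1, 2): (-14, -82, 100).

(-14, -82, 100)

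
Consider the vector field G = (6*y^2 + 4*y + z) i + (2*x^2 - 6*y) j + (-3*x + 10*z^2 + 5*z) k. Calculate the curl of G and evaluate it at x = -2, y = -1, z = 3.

(0, 4, 0)

(∇×G)₁ = ∂G₃/∂y − ∂G₂/∂z = 0
(∇×G)₂ = ∂G₁/∂z − ∂G₃/∂x = 4
(∇×G)₃ = ∂G₂/∂x − ∂G₁/∂y = 4*x - 12*y - 4
∇×G = (0, 4, 4*x - 12*y - 4)
At (-2, -1, 3): (0, 4, 0).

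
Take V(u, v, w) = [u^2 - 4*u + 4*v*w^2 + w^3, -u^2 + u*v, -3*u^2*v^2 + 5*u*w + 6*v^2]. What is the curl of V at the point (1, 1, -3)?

(6, 24, -37)

(∇×V)₁ = ∂V₃/∂v − ∂V₂/∂w = -6*u^2*v + 12*v
(∇×V)₂ = ∂V₁/∂w − ∂V₃/∂u = 6*u*v^2 + 8*v*w + 3*w^2 - 5*w
(∇×V)₃ = ∂V₂/∂u − ∂V₁/∂v = -2*u + v - 4*w^2
∇×V = (-6*u^2*v + 12*v, 6*u*v^2 + 8*v*w + 3*w^2 - 5*w, -2*u + v - 4*w^2)
At (1, 1, -3): (6, 24, -37).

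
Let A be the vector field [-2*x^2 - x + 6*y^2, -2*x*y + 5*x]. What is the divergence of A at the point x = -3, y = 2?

∂A₁/∂x = -4*x - 1
∂A₂/∂y = -2*x
∇·A = -6*x - 1
At (-3, 2): 17.

17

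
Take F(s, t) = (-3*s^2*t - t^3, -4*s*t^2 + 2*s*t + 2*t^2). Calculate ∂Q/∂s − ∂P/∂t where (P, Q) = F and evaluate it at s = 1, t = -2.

∂F₂/∂s = -4*t^2 + 2*t
∂F₁/∂t = -3*s^2 - 3*t^2
Scalar curl = 3*s^2 - t^2 + 2*t
At (1, -2): -5.

-5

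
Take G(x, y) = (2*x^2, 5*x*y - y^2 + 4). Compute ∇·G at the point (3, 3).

∂G₁/∂x = 4*x
∂G₂/∂y = 5*x - 2*y
∇·G = 9*x - 2*y
At (3, 3): 21.

21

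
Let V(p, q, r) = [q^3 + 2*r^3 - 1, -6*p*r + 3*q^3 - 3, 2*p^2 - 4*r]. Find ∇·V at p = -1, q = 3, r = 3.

77

∂V₁/∂p = 0
∂V₂/∂q = 9*q^2
∂V₃/∂r = -4
∇·V = 9*q^2 - 4
At (-1, 3, 3): 77.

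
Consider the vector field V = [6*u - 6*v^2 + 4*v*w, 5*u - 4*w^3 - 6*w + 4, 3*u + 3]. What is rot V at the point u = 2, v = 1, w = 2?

(54, 1, 9)

(∇×V)₁ = ∂V₃/∂v − ∂V₂/∂w = 12*w^2 + 6
(∇×V)₂ = ∂V₁/∂w − ∂V₃/∂u = 4*v - 3
(∇×V)₃ = ∂V₂/∂u − ∂V₁/∂v = 12*v - 4*w + 5
∇×V = (12*w^2 + 6, 4*v - 3, 12*v - 4*w + 5)
At (2, 1, 2): (54, 1, 9).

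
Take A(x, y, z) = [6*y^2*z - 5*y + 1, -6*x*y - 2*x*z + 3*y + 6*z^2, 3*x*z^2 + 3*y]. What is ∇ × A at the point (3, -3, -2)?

(∇×A)₁ = ∂A₃/∂y − ∂A₂/∂z = 2*x - 12*z + 3
(∇×A)₂ = ∂A₁/∂z − ∂A₃/∂x = 6*y^2 - 3*z^2
(∇×A)₃ = ∂A₂/∂x − ∂A₁/∂y = -12*y*z - 6*y - 2*z + 5
∇×A = (2*x - 12*z + 3, 6*y^2 - 3*z^2, -12*y*z - 6*y - 2*z + 5)
At (3, -3, -2): (33, 42, -45).

(33, 42, -45)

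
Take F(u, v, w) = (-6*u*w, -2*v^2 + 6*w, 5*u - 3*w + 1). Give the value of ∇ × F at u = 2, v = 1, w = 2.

(∇×F)₁ = ∂F₃/∂v − ∂F₂/∂w = -6
(∇×F)₂ = ∂F₁/∂w − ∂F₃/∂u = -6*u - 5
(∇×F)₃ = ∂F₂/∂u − ∂F₁/∂v = 0
∇×F = (-6, -6*u - 5, 0)
At (2, 1, 2): (-6, -17, 0).

(-6, -17, 0)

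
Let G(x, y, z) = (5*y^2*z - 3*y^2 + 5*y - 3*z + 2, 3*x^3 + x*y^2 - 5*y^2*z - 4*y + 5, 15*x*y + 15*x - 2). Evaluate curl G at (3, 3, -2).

(∇×G)₁ = ∂G₃/∂y − ∂G₂/∂z = 15*x + 5*y^2
(∇×G)₂ = ∂G₁/∂z − ∂G₃/∂x = 5*y^2 - 15*y - 18
(∇×G)₃ = ∂G₂/∂x − ∂G₁/∂y = 9*x^2 + y^2 - 10*y*z + 6*y - 5
∇×G = (15*x + 5*y^2, 5*y^2 - 15*y - 18, 9*x^2 + y^2 - 10*y*z + 6*y - 5)
At (3, 3, -2): (90, -18, 163).

(90, -18, 163)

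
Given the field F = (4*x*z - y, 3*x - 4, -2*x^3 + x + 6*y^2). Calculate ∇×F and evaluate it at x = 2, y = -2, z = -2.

(∇×F)₁ = ∂F₃/∂y − ∂F₂/∂z = 12*y
(∇×F)₂ = ∂F₁/∂z − ∂F₃/∂x = 6*x^2 + 4*x - 1
(∇×F)₃ = ∂F₂/∂x − ∂F₁/∂y = 4
∇×F = (12*y, 6*x^2 + 4*x - 1, 4)
At (2, -2, -2): (-24, 31, 4).

(-24, 31, 4)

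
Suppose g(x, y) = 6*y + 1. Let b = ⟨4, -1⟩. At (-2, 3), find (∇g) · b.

-6

∂g/∂x = 0
∂g/∂y = 6
∇g at (-2, 3) = (0, 6)
∇g · b = (0)(4) + (6)(-1) = -6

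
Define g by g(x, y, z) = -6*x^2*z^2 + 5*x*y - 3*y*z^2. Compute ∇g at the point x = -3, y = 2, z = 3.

(334, -42, -360)

∂g/∂x = -12*x*z^2 + 5*y
∂g/∂y = 5*x - 3*z^2
∂g/∂z = -12*x^2*z - 6*y*z
∇g = (-12*x*z^2 + 5*y, 5*x - 3*z^2, -12*x^2*z - 6*y*z)
At (-3, 2, 3): (334, -42, -360).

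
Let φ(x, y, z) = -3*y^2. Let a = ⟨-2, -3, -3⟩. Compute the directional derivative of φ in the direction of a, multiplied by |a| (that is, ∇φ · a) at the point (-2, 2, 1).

∂φ/∂x = 0
∂φ/∂y = -6*y
∂φ/∂z = 0
∇φ at (-2, 2, 1) = (0, -12, 0)
∇φ · a = (0)(-2) + (-12)(-3) + (0)(-3) = 36

36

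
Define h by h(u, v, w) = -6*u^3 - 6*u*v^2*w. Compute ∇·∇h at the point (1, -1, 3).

∂²h/∂u² = -36*u
∂²h/∂v² = -12*u*w
∂²h/∂w² = 0
∇²h = -12*u*w - 36*u
At (1, -1, 3): -72.

-72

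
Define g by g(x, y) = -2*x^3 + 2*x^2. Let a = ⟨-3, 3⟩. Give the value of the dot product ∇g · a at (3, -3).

126

∂g/∂x = -6*x^2 + 4*x
∂g/∂y = 0
∇g at (3, -3) = (-42, 0)
∇g · a = (-42)(-3) + (0)(3) = 126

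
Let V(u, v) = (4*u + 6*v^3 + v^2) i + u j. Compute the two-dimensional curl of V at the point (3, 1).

∂V₂/∂u = 1
∂V₁/∂v = 18*v^2 + 2*v
Scalar curl = -18*v^2 - 2*v + 1
At (3, 1): -19.

-19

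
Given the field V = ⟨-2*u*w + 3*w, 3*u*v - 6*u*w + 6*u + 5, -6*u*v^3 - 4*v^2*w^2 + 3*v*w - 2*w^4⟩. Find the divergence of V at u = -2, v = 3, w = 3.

-435

∂V₁/∂u = -2*w
∂V₂/∂v = 3*u
∂V₃/∂w = -8*v^2*w + 3*v - 8*w^3
∇·V = 3*u - 8*v^2*w + 3*v - 8*w^3 - 2*w
At (-2, 3, 3): -435.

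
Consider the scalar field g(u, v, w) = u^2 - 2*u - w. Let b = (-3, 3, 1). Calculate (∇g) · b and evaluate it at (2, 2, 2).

∂g/∂u = 2*u - 2
∂g/∂v = 0
∂g/∂w = -1
∇g at (2, 2, 2) = (2, 0, -1)
∇g · b = (2)(-3) + (0)(3) + (-1)(1) = -7

-7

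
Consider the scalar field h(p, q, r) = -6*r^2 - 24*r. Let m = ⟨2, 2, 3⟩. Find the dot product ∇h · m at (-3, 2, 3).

-180

∂h/∂p = 0
∂h/∂q = 0
∂h/∂r = -12*r - 24
∇h at (-3, 2, 3) = (0, 0, -60)
∇h · m = (0)(2) + (0)(2) + (-60)(3) = -180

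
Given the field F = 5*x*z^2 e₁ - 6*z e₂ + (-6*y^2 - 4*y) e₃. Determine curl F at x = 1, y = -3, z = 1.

(38, 10, 0)

(∇×F)₁ = ∂F₃/∂y − ∂F₂/∂z = -12*y + 2
(∇×F)₂ = ∂F₁/∂z − ∂F₃/∂x = 10*x*z
(∇×F)₃ = ∂F₂/∂x − ∂F₁/∂y = 0
∇×F = (-12*y + 2, 10*x*z, 0)
At (1, -3, 1): (38, 10, 0).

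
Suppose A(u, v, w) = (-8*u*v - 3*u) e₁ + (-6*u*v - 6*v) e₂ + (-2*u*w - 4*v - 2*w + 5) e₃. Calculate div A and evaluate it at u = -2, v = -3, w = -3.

29

∂A₁/∂u = -8*v - 3
∂A₂/∂v = -6*u - 6
∂A₃/∂w = -2*u - 2
∇·A = -8*u - 8*v - 11
At (-2, -3, -3): 29.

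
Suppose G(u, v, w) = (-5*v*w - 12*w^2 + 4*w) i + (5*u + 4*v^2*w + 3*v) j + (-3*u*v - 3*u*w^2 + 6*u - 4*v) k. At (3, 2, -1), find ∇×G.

(-29, 21, 0)

(∇×G)₁ = ∂G₃/∂v − ∂G₂/∂w = -3*u - 4*v^2 - 4
(∇×G)₂ = ∂G₁/∂w − ∂G₃/∂u = -2*v + 3*w^2 - 24*w - 2
(∇×G)₃ = ∂G₂/∂u − ∂G₁/∂v = 5*w + 5
∇×G = (-3*u - 4*v^2 - 4, -2*v + 3*w^2 - 24*w - 2, 5*w + 5)
At (3, 2, -1): (-29, 21, 0).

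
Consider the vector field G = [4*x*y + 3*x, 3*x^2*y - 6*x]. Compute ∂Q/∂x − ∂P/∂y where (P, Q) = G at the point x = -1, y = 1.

-8

∂G₂/∂x = 6*x*y - 6
∂G₁/∂y = 4*x
Scalar curl = 6*x*y - 4*x - 6
At (-1, 1): -8.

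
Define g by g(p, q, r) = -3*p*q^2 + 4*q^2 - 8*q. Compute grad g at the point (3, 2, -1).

(-12, -28, 0)

∂g/∂p = -3*q^2
∂g/∂q = -6*p*q + 8*q - 8
∂g/∂r = 0
∇g = (-3*q^2, -6*p*q + 8*q - 8, 0)
At (3, 2, -1): (-12, -28, 0).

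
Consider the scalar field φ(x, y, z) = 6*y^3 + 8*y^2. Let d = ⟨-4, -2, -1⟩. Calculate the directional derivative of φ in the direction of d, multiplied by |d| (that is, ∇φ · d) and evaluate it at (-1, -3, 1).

-228

∂φ/∂x = 0
∂φ/∂y = 18*y^2 + 16*y
∂φ/∂z = 0
∇φ at (-1, -3, 1) = (0, 114, 0)
∇φ · d = (0)(-4) + (114)(-2) + (0)(-1) = -228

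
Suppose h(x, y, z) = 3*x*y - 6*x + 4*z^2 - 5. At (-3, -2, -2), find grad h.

(-12, -9, -16)

∂h/∂x = 3*y - 6
∂h/∂y = 3*x
∂h/∂z = 8*z
∇h = (3*y - 6, 3*x, 8*z)
At (-3, -2, -2): (-12, -9, -16).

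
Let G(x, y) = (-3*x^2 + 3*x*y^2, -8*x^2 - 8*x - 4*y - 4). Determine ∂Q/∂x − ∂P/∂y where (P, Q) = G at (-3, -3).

-14

∂G₂/∂x = -16*x - 8
∂G₁/∂y = 6*x*y
Scalar curl = -6*x*y - 16*x - 8
At (-3, -3): -14.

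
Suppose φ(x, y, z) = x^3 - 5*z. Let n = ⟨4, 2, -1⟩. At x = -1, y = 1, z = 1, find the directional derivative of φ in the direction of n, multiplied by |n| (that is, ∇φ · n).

17

∂φ/∂x = 3*x^2
∂φ/∂y = 0
∂φ/∂z = -5
∇φ at (-1, 1, 1) = (3, 0, -5)
∇φ · n = (3)(4) + (0)(2) + (-5)(-1) = 17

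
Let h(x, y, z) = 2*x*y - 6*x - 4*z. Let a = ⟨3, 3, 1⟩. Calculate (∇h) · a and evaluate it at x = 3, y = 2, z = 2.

∂h/∂x = 2*y - 6
∂h/∂y = 2*x
∂h/∂z = -4
∇h at (3, 2, 2) = (-2, 6, -4)
∇h · a = (-2)(3) + (6)(3) + (-4)(1) = 8

8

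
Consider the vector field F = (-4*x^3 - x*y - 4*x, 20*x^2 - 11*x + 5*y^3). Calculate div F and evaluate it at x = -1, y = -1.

0

∂F₁/∂x = -12*x^2 - y - 4
∂F₂/∂y = 15*y^2
∇·F = -12*x^2 + 15*y^2 - y - 4
At (-1, -1): 0.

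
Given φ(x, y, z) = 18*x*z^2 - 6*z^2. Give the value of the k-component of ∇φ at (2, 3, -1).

-60

(∇φ)_3 = ∂φ/∂z = 36*x*z - 12*z
At (2, 3, -1): -60.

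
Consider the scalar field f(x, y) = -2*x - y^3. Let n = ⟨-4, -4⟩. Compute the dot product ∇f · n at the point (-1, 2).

56

∂f/∂x = -2
∂f/∂y = -3*y^2
∇f at (-1, 2) = (-2, -12)
∇f · n = (-2)(-4) + (-12)(-4) = 56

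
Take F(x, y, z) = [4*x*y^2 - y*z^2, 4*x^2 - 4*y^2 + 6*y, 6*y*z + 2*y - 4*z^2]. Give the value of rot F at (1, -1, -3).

(∇×F)₁ = ∂F₃/∂y − ∂F₂/∂z = 6*z + 2
(∇×F)₂ = ∂F₁/∂z − ∂F₃/∂x = -2*y*z
(∇×F)₃ = ∂F₂/∂x − ∂F₁/∂y = -8*x*y + 8*x + z^2
∇×F = (6*z + 2, -2*y*z, -8*x*y + 8*x + z^2)
At (1, -1, -3): (-16, -6, 25).

(-16, -6, 25)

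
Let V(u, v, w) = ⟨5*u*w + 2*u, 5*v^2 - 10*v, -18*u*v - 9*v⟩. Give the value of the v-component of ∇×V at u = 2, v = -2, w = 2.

(∇×V)_2 = ∂V₁/∂w − ∂V₃/∂u
= 5*u − (-18*v)
= 5*u + 18*v
At (2, -2, 2): -26.

-26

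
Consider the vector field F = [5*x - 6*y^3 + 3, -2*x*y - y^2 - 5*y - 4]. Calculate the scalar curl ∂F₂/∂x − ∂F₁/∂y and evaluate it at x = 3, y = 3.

∂F₂/∂x = -2*y
∂F₁/∂y = -18*y^2
Scalar curl = 18*y^2 - 2*y
At (3, 3): 156.

156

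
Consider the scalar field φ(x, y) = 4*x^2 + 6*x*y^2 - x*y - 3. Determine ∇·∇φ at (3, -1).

44

∂²φ/∂x² = 8
∂²φ/∂y² = 12*x
∇²φ = 12*x + 8
At (3, -1): 44.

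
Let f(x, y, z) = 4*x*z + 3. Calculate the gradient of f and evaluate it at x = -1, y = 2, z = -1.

(-4, 0, -4)

∂f/∂x = 4*z
∂f/∂y = 0
∂f/∂z = 4*x
∇f = (4*z, 0, 4*x)
At (-1, 2, -1): (-4, 0, -4).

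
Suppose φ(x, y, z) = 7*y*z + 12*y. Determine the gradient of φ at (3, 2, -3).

∂φ/∂x = 0
∂φ/∂y = 7*z + 12
∂φ/∂z = 7*y
∇φ = (0, 7*z + 12, 7*y)
At (3, 2, -3): (0, -9, 14).

(0, -9, 14)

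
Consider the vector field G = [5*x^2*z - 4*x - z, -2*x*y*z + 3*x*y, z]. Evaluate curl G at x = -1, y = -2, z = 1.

(4, 4, -2)

(∇×G)₁ = ∂G₃/∂y − ∂G₂/∂z = 2*x*y
(∇×G)₂ = ∂G₁/∂z − ∂G₃/∂x = 5*x^2 - 1
(∇×G)₃ = ∂G₂/∂x − ∂G₁/∂y = -2*y*z + 3*y
∇×G = (2*x*y, 5*x^2 - 1, -2*y*z + 3*y)
At (-1, -2, 1): (4, 4, -2).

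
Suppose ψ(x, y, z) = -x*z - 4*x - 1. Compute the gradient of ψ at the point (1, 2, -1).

(-3, 0, -1)

∂ψ/∂x = -z - 4
∂ψ/∂y = 0
∂ψ/∂z = -x
∇ψ = (-z - 4, 0, -x)
At (1, 2, -1): (-3, 0, -1).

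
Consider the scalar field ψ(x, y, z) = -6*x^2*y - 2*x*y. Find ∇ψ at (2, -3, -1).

(78, -28, 0)

∂ψ/∂x = -12*x*y - 2*y
∂ψ/∂y = -6*x^2 - 2*x
∂ψ/∂z = 0
∇ψ = (-12*x*y - 2*y, -6*x^2 - 2*x, 0)
At (2, -3, -1): (78, -28, 0).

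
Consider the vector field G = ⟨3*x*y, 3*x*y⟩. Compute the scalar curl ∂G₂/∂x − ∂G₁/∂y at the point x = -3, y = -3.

0

∂G₂/∂x = 3*y
∂G₁/∂y = 3*x
Scalar curl = -3*x + 3*y
At (-3, -3): 0.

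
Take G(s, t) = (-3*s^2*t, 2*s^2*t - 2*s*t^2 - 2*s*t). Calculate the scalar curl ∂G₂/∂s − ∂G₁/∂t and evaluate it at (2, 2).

16

∂G₂/∂s = 4*s*t - 2*t^2 - 2*t
∂G₁/∂t = -3*s^2
Scalar curl = 3*s^2 + 4*s*t - 2*t^2 - 2*t
At (2, 2): 16.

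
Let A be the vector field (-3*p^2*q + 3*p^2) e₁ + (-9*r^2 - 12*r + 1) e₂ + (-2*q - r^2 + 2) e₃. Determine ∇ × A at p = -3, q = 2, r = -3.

(-44, 0, 27)

(∇×A)₁ = ∂A₃/∂q − ∂A₂/∂r = 18*r + 10
(∇×A)₂ = ∂A₁/∂r − ∂A₃/∂p = 0
(∇×A)₃ = ∂A₂/∂p − ∂A₁/∂q = 3*p^2
∇×A = (18*r + 10, 0, 3*p^2)
At (-3, 2, -3): (-44, 0, 27).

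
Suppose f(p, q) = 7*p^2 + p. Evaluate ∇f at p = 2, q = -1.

(29, 0)

∂f/∂p = 14*p + 1
∂f/∂q = 0
∇f = (14*p + 1, 0)
At (2, -1): (29, 0).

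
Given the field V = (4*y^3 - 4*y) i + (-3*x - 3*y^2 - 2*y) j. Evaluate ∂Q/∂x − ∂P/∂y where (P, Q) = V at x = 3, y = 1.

-11

∂V₂/∂x = -3
∂V₁/∂y = 12*y^2 - 4
Scalar curl = -12*y^2 + 1
At (3, 1): -11.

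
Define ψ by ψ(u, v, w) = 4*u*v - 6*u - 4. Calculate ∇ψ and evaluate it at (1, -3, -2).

(-18, 4, 0)

∂ψ/∂u = 4*v - 6
∂ψ/∂v = 4*u
∂ψ/∂w = 0
∇ψ = (4*v - 6, 4*u, 0)
At (1, -3, -2): (-18, 4, 0).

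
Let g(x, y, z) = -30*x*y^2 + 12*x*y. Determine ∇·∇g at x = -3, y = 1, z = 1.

180

∂²g/∂x² = 0
∂²g/∂y² = -60*x
∂²g/∂z² = 0
∇²g = -60*x
At (-3, 1, 1): 180.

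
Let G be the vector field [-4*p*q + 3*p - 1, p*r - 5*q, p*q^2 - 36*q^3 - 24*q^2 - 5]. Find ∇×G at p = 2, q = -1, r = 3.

(∇×G)₁ = ∂G₃/∂q − ∂G₂/∂r = 2*p*q - p - 108*q^2 - 48*q
(∇×G)₂ = ∂G₁/∂r − ∂G₃/∂p = -q^2
(∇×G)₃ = ∂G₂/∂p − ∂G₁/∂q = 4*p + r
∇×G = (2*p*q - p - 108*q^2 - 48*q, -q^2, 4*p + r)
At (2, -1, 3): (-66, -1, 11).

(-66, -1, 11)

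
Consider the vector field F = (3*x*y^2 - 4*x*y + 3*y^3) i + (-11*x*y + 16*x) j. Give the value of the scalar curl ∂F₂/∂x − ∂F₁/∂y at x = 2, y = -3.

∂F₂/∂x = -11*y + 16
∂F₁/∂y = 6*x*y - 4*x + 9*y^2
Scalar curl = -6*x*y + 4*x - 9*y^2 - 11*y + 16
At (2, -3): 12.

12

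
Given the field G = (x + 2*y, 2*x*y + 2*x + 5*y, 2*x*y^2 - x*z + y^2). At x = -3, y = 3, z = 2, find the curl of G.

(-30, -16, 6)

(∇×G)₁ = ∂G₃/∂y − ∂G₂/∂z = 4*x*y + 2*y
(∇×G)₂ = ∂G₁/∂z − ∂G₃/∂x = -2*y^2 + z
(∇×G)₃ = ∂G₂/∂x − ∂G₁/∂y = 2*y
∇×G = (4*x*y + 2*y, -2*y^2 + z, 2*y)
At (-3, 3, 2): (-30, -16, 6).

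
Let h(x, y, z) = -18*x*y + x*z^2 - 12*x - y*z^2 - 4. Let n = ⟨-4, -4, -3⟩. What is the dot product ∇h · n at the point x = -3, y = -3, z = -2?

-384

∂h/∂x = -18*y + z^2 - 12
∂h/∂y = -18*x - z^2
∂h/∂z = 2*x*z - 2*y*z
∇h at (-3, -3, -2) = (46, 50, 0)
∇h · n = (46)(-4) + (50)(-4) + (0)(-3) = -384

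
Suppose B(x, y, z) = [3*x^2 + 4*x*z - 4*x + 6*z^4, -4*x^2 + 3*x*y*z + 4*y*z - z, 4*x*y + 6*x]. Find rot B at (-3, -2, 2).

(∇×B)₁ = ∂B₃/∂y − ∂B₂/∂z = -3*x*y + 4*x - 4*y + 1
(∇×B)₂ = ∂B₁/∂z − ∂B₃/∂x = 4*x - 4*y + 24*z^3 - 6
(∇×B)₃ = ∂B₂/∂x − ∂B₁/∂y = -8*x + 3*y*z
∇×B = (-3*x*y + 4*x - 4*y + 1, 4*x - 4*y + 24*z^3 - 6, -8*x + 3*y*z)
At (-3, -2, 2): (-21, 182, 12).

(-21, 182, 12)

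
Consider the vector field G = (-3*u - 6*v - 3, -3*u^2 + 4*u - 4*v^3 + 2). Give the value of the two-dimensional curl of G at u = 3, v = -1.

-8

∂G₂/∂u = -6*u + 4
∂G₁/∂v = -6
Scalar curl = -6*u + 10
At (3, -1): -8.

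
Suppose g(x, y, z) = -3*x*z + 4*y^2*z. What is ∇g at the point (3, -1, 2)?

∂g/∂x = -3*z
∂g/∂y = 8*y*z
∂g/∂z = -3*x + 4*y^2
∇g = (-3*z, 8*y*z, -3*x + 4*y^2)
At (3, -1, 2): (-6, -16, -5).

(-6, -16, -5)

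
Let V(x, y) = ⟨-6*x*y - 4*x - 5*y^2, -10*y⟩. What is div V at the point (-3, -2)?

-2

∂V₁/∂x = -6*y - 4
∂V₂/∂y = -10
∇·V = -6*y - 14
At (-3, -2): -2.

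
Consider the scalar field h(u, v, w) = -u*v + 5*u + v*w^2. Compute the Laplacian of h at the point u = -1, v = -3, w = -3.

∂²h/∂u² = 0
∂²h/∂v² = 0
∂²h/∂w² = 2*v
∇²h = 2*v
At (-1, -3, -3): -6.

-6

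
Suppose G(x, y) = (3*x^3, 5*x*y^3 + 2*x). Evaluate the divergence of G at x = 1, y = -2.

69

∂G₁/∂x = 9*x^2
∂G₂/∂y = 15*x*y^2
∇·G = 9*x^2 + 15*x*y^2
At (1, -2): 69.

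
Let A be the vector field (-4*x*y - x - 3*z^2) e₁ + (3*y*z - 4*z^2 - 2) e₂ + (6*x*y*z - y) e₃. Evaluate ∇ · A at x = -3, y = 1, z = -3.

∂A₁/∂x = -4*y - 1
∂A₂/∂y = 3*z
∂A₃/∂z = 6*x*y
∇·A = 6*x*y - 4*y + 3*z - 1
At (-3, 1, -3): -32.

-32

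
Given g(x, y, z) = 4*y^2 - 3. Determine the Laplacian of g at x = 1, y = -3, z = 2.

∂²g/∂x² = 0
∂²g/∂y² = 8
∂²g/∂z² = 0
∇²g = 8
At (1, -3, 2): 8.

8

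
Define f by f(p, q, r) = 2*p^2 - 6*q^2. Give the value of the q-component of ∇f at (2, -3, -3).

(∇f)_2 = ∂f/∂q = -12*q
At (2, -3, -3): 36.

36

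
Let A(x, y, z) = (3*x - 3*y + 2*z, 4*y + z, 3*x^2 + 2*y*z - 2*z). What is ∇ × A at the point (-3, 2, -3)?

(∇×A)₁ = ∂A₃/∂y − ∂A₂/∂z = 2*z - 1
(∇×A)₂ = ∂A₁/∂z − ∂A₃/∂x = -6*x + 2
(∇×A)₃ = ∂A₂/∂x − ∂A₁/∂y = 3
∇×A = (2*z - 1, -6*x + 2, 3)
At (-3, 2, -3): (-7, 20, 3).

(-7, 20, 3)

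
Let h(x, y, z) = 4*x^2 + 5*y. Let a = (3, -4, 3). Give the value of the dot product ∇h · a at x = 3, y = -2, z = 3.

52

∂h/∂x = 8*x
∂h/∂y = 5
∂h/∂z = 0
∇h at (3, -2, 3) = (24, 5, 0)
∇h · a = (24)(3) + (5)(-4) + (0)(3) = 52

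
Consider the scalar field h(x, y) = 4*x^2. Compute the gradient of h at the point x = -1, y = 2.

(-8, 0)

∂h/∂x = 8*x
∂h/∂y = 0
∇h = (8*x, 0)
At (-1, 2): (-8, 0).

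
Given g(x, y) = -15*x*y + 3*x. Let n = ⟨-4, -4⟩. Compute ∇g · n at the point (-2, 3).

48

∂g/∂x = -15*y + 3
∂g/∂y = -15*x
∇g at (-2, 3) = (-42, 30)
∇g · n = (-42)(-4) + (30)(-4) = 48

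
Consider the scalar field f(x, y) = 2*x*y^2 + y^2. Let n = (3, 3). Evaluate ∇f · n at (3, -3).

-72

∂f/∂x = 2*y^2
∂f/∂y = 4*x*y + 2*y
∇f at (3, -3) = (18, -42)
∇f · n = (18)(3) + (-42)(3) = -72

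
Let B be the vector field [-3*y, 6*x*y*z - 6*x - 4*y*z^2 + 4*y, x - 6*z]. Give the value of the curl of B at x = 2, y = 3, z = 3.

(∇×B)₁ = ∂B₃/∂y − ∂B₂/∂z = -6*x*y + 8*y*z
(∇×B)₂ = ∂B₁/∂z − ∂B₃/∂x = -1
(∇×B)₃ = ∂B₂/∂x − ∂B₁/∂y = 6*y*z - 3
∇×B = (-6*x*y + 8*y*z, -1, 6*y*z - 3)
At (2, 3, 3): (36, -1, 51).

(36, -1, 51)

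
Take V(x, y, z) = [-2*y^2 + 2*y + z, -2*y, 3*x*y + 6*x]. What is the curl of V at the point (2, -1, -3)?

(6, -2, -6)

(∇×V)₁ = ∂V₃/∂y − ∂V₂/∂z = 3*x
(∇×V)₂ = ∂V₁/∂z − ∂V₃/∂x = -3*y - 5
(∇×V)₃ = ∂V₂/∂x − ∂V₁/∂y = 4*y - 2
∇×V = (3*x, -3*y - 5, 4*y - 2)
At (2, -1, -3): (6, -2, -6).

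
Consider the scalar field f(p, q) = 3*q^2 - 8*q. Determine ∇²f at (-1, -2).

∂²f/∂p² = 0
∂²f/∂q² = 6
∇²f = 6
At (-1, -2): 6.

6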